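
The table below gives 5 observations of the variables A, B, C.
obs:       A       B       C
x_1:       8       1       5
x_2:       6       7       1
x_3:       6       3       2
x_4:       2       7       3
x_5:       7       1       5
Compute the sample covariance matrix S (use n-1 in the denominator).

Step 1 — column means:
  mean(A) = (8 + 6 + 6 + 2 + 7) / 5 = 29/5 = 5.8
  mean(B) = (1 + 7 + 3 + 7 + 1) / 5 = 19/5 = 3.8
  mean(C) = (5 + 1 + 2 + 3 + 5) / 5 = 16/5 = 3.2

Step 2 — sample covariance S[i,j] = (1/(n-1)) · Σ_k (x_{k,i} - mean_i) · (x_{k,j} - mean_j), with n-1 = 4.
  S[A,A] = ((2.2)·(2.2) + (0.2)·(0.2) + (0.2)·(0.2) + (-3.8)·(-3.8) + (1.2)·(1.2)) / 4 = 20.8/4 = 5.2
  S[A,B] = ((2.2)·(-2.8) + (0.2)·(3.2) + (0.2)·(-0.8) + (-3.8)·(3.2) + (1.2)·(-2.8)) / 4 = -21.2/4 = -5.3
  S[A,C] = ((2.2)·(1.8) + (0.2)·(-2.2) + (0.2)·(-1.2) + (-3.8)·(-0.2) + (1.2)·(1.8)) / 4 = 6.2/4 = 1.55
  S[B,B] = ((-2.8)·(-2.8) + (3.2)·(3.2) + (-0.8)·(-0.8) + (3.2)·(3.2) + (-2.8)·(-2.8)) / 4 = 36.8/4 = 9.2
  S[B,C] = ((-2.8)·(1.8) + (3.2)·(-2.2) + (-0.8)·(-1.2) + (3.2)·(-0.2) + (-2.8)·(1.8)) / 4 = -16.8/4 = -4.2
  S[C,C] = ((1.8)·(1.8) + (-2.2)·(-2.2) + (-1.2)·(-1.2) + (-0.2)·(-0.2) + (1.8)·(1.8)) / 4 = 12.8/4 = 3.2

S is symmetric (S[j,i] = S[i,j]). Assembling:

S = [[5.2, -5.3, 1.55],
 [-5.3, 9.2, -4.2],
 [1.55, -4.2, 3.2]]


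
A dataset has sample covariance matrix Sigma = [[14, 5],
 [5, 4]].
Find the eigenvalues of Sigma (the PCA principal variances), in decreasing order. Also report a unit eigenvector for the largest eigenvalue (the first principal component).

Step 1 — characteristic polynomial of 2×2 Sigma:
  det(Sigma - λI) = λ² - trace · λ + det = 0.
  trace = 14 + 4 = 18, det = 14·4 - (5)² = 31.
Step 2 — discriminant:
  Δ = trace² - 4·det = 324 - 124 = 200.
Step 3 — eigenvalues:
  λ = (trace ± √Δ)/2 = (18 ± 14.1421)/2,
  λ_1 = 16.0711,  λ_2 = 1.9289.

Step 4 — unit eigenvector for λ_1: solve (Sigma - λ_1 I)v = 0. First row:
  (14 - 16.0711)·v_x + (5)·v_y = 0, i.e. (-2.0711)·v_x + (5)·v_y = 0,
  so v ∝ (b, λ_1 - a) = (5, 2.0711) = u.
  ||u|| = √((5)² + (2.0711)²) = √(29.2893) ≈ 5.412,
  v_1 = u/||u|| ≈ (0.9239, 0.3827) (||v_1|| = 1).

λ_1 = 16.0711,  λ_2 = 1.9289;  v_1 ≈ (0.9239, 0.3827)


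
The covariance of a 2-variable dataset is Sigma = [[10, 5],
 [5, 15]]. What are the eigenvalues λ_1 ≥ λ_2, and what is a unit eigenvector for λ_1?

Step 1 — characteristic polynomial of 2×2 Sigma:
  det(Sigma - λI) = λ² - trace · λ + det = 0.
  trace = 10 + 15 = 25, det = 10·15 - (5)² = 125.
Step 2 — discriminant:
  Δ = trace² - 4·det = 625 - 500 = 125.
Step 3 — eigenvalues:
  λ = (trace ± √Δ)/2 = (25 ± 11.1803)/2,
  λ_1 = 18.0902,  λ_2 = 6.9098.

Step 4 — unit eigenvector for λ_1: solve (Sigma - λ_1 I)v = 0. First row:
  (10 - 18.0902)·v_x + (5)·v_y = 0, i.e. (-8.0902)·v_x + (5)·v_y = 0,
  so v ∝ (b, λ_1 - a) = (5, 8.0902) = u.
  ||u|| = √((5)² + (8.0902)²) = √(90.4508) ≈ 9.5106,
  v_1 = u/||u|| ≈ (0.5257, 0.8507) (||v_1|| = 1).

λ_1 = 18.0902,  λ_2 = 6.9098;  v_1 ≈ (0.5257, 0.8507)


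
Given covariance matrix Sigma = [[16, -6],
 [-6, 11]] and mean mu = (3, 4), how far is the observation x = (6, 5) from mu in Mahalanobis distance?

Step 1 — centre the observation: (x - mu) = (3, 1).

Step 2 — invert Sigma. det(Sigma) = 16·11 - (-6)² = 140.
  Sigma^{-1} = (1/det) · [[d, -b], [-b, a]] = [[0.0786, 0.0429],
 [0.0429, 0.1143]].

Step 3 — form the quadratic (x - mu)^T · Sigma^{-1} · (x - mu):
  Sigma^{-1} · (x - mu) = (0.2786, 0.2429).
  (x - mu)^T · [Sigma^{-1} · (x - mu)] = (3)·(0.2786) + (1)·(0.2429) = 1.0786.

Step 4 — take square root: d = √(1.0786) ≈ 1.0385.

d(x, mu) = √(1.0786) ≈ 1.0385


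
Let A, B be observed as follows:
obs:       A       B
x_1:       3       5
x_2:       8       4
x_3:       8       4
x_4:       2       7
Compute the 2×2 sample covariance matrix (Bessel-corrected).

Step 1 — column means:
  mean(A) = (3 + 8 + 8 + 2) / 4 = 21/4 = 5.25
  mean(B) = (5 + 4 + 4 + 7) / 4 = 20/4 = 5

Step 2 — sample covariance S[i,j] = (1/(n-1)) · Σ_k (x_{k,i} - mean_i) · (x_{k,j} - mean_j), with n-1 = 3.
  S[A,A] = ((-2.25)·(-2.25) + (2.75)·(2.75) + (2.75)·(2.75) + (-3.25)·(-3.25)) / 3 = 30.75/3 = 10.25
  S[A,B] = ((-2.25)·(0) + (2.75)·(-1) + (2.75)·(-1) + (-3.25)·(2)) / 3 = -12/3 = -4
  S[B,B] = ((0)·(0) + (-1)·(-1) + (-1)·(-1) + (2)·(2)) / 3 = 6/3 = 2

S is symmetric (S[j,i] = S[i,j]). Assembling:

S = [[10.25, -4],
 [-4, 2]]


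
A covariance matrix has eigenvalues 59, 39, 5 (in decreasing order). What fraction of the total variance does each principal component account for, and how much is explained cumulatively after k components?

Step 1 — total variance = trace(Sigma) = Σ λ_i = 59 + 39 + 5 = 103.

Step 2 — fraction explained by component i = λ_i / Σ λ:
  PC1: 59/103 = 0.5728
  PC2: 39/103 = 0.3786
  PC3: 5/103 = 0.0485

Step 3 — cumulative fraction after k components = (λ_1 + ... + λ_k) / Σ λ:
  k = 1: 59/103 = 0.5728
  k = 2: (59 + 39)/103 = 98/103 = 0.9515
  k = 3: (59 + 39 + 5)/103 = 103/103 = 1

Summary (fraction, with percent):

explained: PC1 0.5728 (57.28%), PC2 0.3786 (37.86%), PC3 0.0485 (4.85%);  cumulative: 0.5728, 0.9515, 1


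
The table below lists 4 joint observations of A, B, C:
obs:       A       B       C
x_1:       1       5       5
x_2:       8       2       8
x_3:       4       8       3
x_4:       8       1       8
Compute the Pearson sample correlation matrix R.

Step 1 — column means:
  mean(A) = (1 + 8 + 4 + 8) / 4 = 21/4 = 5.25
  mean(B) = (5 + 2 + 8 + 1) / 4 = 16/4 = 4
  mean(C) = (5 + 8 + 3 + 8) / 4 = 24/4 = 6

Step 2 — sample variances and covariances s[i,j] = (1/(n-1)) · Σ_k (x_{k,i} - mean_i) · (x_{k,j} - mean_j), with n-1 = 3:
  s[A,A] = ((-4.25)·(-4.25) + (2.75)·(2.75) + (-1.25)·(-1.25) + (2.75)·(2.75)) / 3 = 34.75/3 = 11.5833
  s[A,B] = ((-4.25)·(1) + (2.75)·(-2) + (-1.25)·(4) + (2.75)·(-3)) / 3 = -23/3 = -7.6667
  s[A,C] = ((-4.25)·(-1) + (2.75)·(2) + (-1.25)·(-3) + (2.75)·(2)) / 3 = 19/3 = 6.3333
  s[B,B] = ((1)·(1) + (-2)·(-2) + (4)·(4) + (-3)·(-3)) / 3 = 30/3 = 10
  s[B,C] = ((1)·(-1) + (-2)·(2) + (4)·(-3) + (-3)·(2)) / 3 = -23/3 = -7.6667
  s[C,C] = ((-1)·(-1) + (2)·(2) + (-3)·(-3) + (2)·(2)) / 3 = 18/3 = 6
  Sample standard deviations s_i = √(s[i,i]):
  s(A) = √(11.5833) = 3.4034
  s(B) = √(10) = 3.1623
  s(C) = √(6) = 2.4495

Step 3 — r_{ij} = s_{ij} / (s_i · s_j):
  r[A,A] = 1 (diagonal).
  r[A,B] = -7.6667 / (3.4034 · 3.1623) = -7.6667 / 10.7626 = -0.7123
  r[A,C] = 6.3333 / (3.4034 · 2.4495) = 6.3333 / 8.3367 = 0.7597
  r[B,B] = 1 (diagonal).
  r[B,C] = -7.6667 / (3.1623 · 2.4495) = -7.6667 / 7.746 = -0.9898
  r[C,C] = 1 (diagonal).

R is symmetric with unit diagonal. Assembling:

R = [[1, -0.7123, 0.7597],
 [-0.7123, 1, -0.9898],
 [0.7597, -0.9898, 1]]


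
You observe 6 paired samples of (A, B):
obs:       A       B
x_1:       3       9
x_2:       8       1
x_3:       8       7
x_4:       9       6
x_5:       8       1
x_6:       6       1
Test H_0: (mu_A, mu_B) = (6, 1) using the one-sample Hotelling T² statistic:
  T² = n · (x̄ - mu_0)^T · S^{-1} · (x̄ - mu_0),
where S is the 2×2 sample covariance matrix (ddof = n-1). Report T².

Step 1 — sample mean vector:
  mean(A) = (3 + 8 + 8 + 9 + 8 + 6) / 6 = 42/6 = 7
  mean(B) = (9 + 1 + 7 + 6 + 1 + 1) / 6 = 25/6 = 4.1667
  x̄ = (7, 4.1667),  deviation x̄ - mu_0 = (7, 4.1667) - (6, 1) = (1, 3.1667).

Step 2 — sample covariance matrix, S[i,j] = (1/(n-1)) · Σ_k (x_{k,i} - mean_i) · (x_{k,j} - mean_j), divisor n-1 = 5:
  S[A,A] = ((-4)·(-4) + (1)·(1) + (1)·(1) + (2)·(2) + (1)·(1) + (-1)·(-1)) / 5 = 24/5 = 4.8
  S[A,B] = ((-4)·(4.8333) + (1)·(-3.1667) + (1)·(2.8333) + (2)·(1.8333) + (1)·(-3.1667) + (-1)·(-3.1667)) / 5 = -16/5 = -3.2
  S[B,B] = ((4.8333)·(4.8333) + (-3.1667)·(-3.1667) + (2.8333)·(2.8333) + (1.8333)·(1.8333) + (-3.1667)·(-3.1667) + (-3.1667)·(-3.1667)) / 5 = 64.8333/5 = 12.9667
  S = [[4.8, -3.2],
 [-3.2, 12.9667]].

Step 3 — invert S. det(S) = 4.8·12.9667 - (-3.2)² = 52.
  S^{-1} = (1/det) · [[d, -b], [-b, a]] = [[0.2494, 0.0615],
 [0.0615, 0.0923]].

Step 4 — quadratic form (x̄ - mu_0)^T · S^{-1} · (x̄ - mu_0):
  S^{-1} · (x̄ - mu_0) = (0.4442, 0.3538),
  (x̄ - mu_0)^T · [...] = (1)·(0.4442) + (3.1667)·(0.3538) = 1.5647.

Step 5 — scale by n: T² = 6 · 1.5647 = 9.3885.

T² ≈ 9.3885


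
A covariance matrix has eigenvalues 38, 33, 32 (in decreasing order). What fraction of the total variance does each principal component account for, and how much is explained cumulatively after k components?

Step 1 — total variance = trace(Sigma) = Σ λ_i = 38 + 33 + 32 = 103.

Step 2 — fraction explained by component i = λ_i / Σ λ:
  PC1: 38/103 = 0.3689
  PC2: 33/103 = 0.3204
  PC3: 32/103 = 0.3107

Step 3 — cumulative fraction after k components = (λ_1 + ... + λ_k) / Σ λ:
  k = 1: 38/103 = 0.3689
  k = 2: (38 + 33)/103 = 71/103 = 0.6893
  k = 3: (38 + 33 + 32)/103 = 103/103 = 1

Summary (fraction, with percent):

explained: PC1 0.3689 (36.89%), PC2 0.3204 (32.04%), PC3 0.3107 (31.07%);  cumulative: 0.3689, 0.6893, 1


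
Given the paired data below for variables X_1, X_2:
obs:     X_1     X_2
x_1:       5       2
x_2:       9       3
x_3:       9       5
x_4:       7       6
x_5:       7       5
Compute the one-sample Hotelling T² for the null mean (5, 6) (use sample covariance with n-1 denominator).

Step 1 — sample mean vector:
  mean(X_1) = (5 + 9 + 9 + 7 + 7) / 5 = 37/5 = 7.4
  mean(X_2) = (2 + 3 + 5 + 6 + 5) / 5 = 21/5 = 4.2
  x̄ = (7.4, 4.2),  deviation x̄ - mu_0 = (7.4, 4.2) - (5, 6) = (2.4, -1.8).

Step 2 — sample covariance matrix, S[i,j] = (1/(n-1)) · Σ_k (x_{k,i} - mean_i) · (x_{k,j} - mean_j), divisor n-1 = 4:
  S[X_1,X_1] = ((-2.4)·(-2.4) + (1.6)·(1.6) + (1.6)·(1.6) + (-0.4)·(-0.4) + (-0.4)·(-0.4)) / 4 = 11.2/4 = 2.8
  S[X_1,X_2] = ((-2.4)·(-2.2) + (1.6)·(-1.2) + (1.6)·(0.8) + (-0.4)·(1.8) + (-0.4)·(0.8)) / 4 = 3.6/4 = 0.9
  S[X_2,X_2] = ((-2.2)·(-2.2) + (-1.2)·(-1.2) + (0.8)·(0.8) + (1.8)·(1.8) + (0.8)·(0.8)) / 4 = 10.8/4 = 2.7
  S = [[2.8, 0.9],
 [0.9, 2.7]].

Step 3 — invert S. det(S) = 2.8·2.7 - (0.9)² = 6.75.
  S^{-1} = (1/det) · [[d, -b], [-b, a]] = [[0.4, -0.1333],
 [-0.1333, 0.4148]].

Step 4 — quadratic form (x̄ - mu_0)^T · S^{-1} · (x̄ - mu_0):
  S^{-1} · (x̄ - mu_0) = (1.2, -1.0667),
  (x̄ - mu_0)^T · [...] = (2.4)·(1.2) + (-1.8)·(-1.0667) = 4.8.

Step 5 — scale by n: T² = 5 · 4.8 = 24.

T² ≈ 24


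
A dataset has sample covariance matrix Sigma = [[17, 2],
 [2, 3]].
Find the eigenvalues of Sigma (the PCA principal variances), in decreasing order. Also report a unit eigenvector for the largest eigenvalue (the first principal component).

Step 1 — characteristic polynomial of 2×2 Sigma:
  det(Sigma - λI) = λ² - trace · λ + det = 0.
  trace = 17 + 3 = 20, det = 17·3 - (2)² = 47.
Step 2 — discriminant:
  Δ = trace² - 4·det = 400 - 188 = 212.
Step 3 — eigenvalues:
  λ = (trace ± √Δ)/2 = (20 ± 14.5602)/2,
  λ_1 = 17.2801,  λ_2 = 2.7199.

Step 4 — unit eigenvector for λ_1: solve (Sigma - λ_1 I)v = 0. First row:
  (17 - 17.2801)·v_x + (2)·v_y = 0, i.e. (-0.2801)·v_x + (2)·v_y = 0,
  so v ∝ (b, λ_1 - a) = (2, 0.2801) = u.
  ||u|| = √((2)² + (0.2801)²) = √(4.0785) ≈ 2.0195,
  v_1 = u/||u|| ≈ (0.9903, 0.1387) (||v_1|| = 1).

λ_1 = 17.2801,  λ_2 = 2.7199;  v_1 ≈ (0.9903, 0.1387)


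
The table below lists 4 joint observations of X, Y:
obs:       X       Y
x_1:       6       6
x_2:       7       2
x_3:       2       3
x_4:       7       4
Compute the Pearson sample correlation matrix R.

Step 1 — column means:
  mean(X) = (6 + 7 + 2 + 7) / 4 = 22/4 = 5.5
  mean(Y) = (6 + 2 + 3 + 4) / 4 = 15/4 = 3.75

Step 2 — sample variances and covariances s[i,j] = (1/(n-1)) · Σ_k (x_{k,i} - mean_i) · (x_{k,j} - mean_j), with n-1 = 3:
  s[X,X] = ((0.5)·(0.5) + (1.5)·(1.5) + (-3.5)·(-3.5) + (1.5)·(1.5)) / 3 = 17/3 = 5.6667
  s[X,Y] = ((0.5)·(2.25) + (1.5)·(-1.75) + (-3.5)·(-0.75) + (1.5)·(0.25)) / 3 = 1.5/3 = 0.5
  s[Y,Y] = ((2.25)·(2.25) + (-1.75)·(-1.75) + (-0.75)·(-0.75) + (0.25)·(0.25)) / 3 = 8.75/3 = 2.9167
  Sample standard deviations s_i = √(s[i,i]):
  s(X) = √(5.6667) = 2.3805
  s(Y) = √(2.9167) = 1.7078

Step 3 — r_{ij} = s_{ij} / (s_i · s_j):
  r[X,X] = 1 (diagonal).
  r[X,Y] = 0.5 / (2.3805 · 1.7078) = 0.5 / 4.0654 = 0.123
  r[Y,Y] = 1 (diagonal).

R is symmetric with unit diagonal. Assembling:

R = [[1, 0.123],
 [0.123, 1]]


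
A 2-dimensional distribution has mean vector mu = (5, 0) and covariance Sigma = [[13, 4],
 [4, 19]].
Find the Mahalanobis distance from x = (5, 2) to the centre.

Step 1 — centre the observation: (x - mu) = (0, 2).

Step 2 — invert Sigma. det(Sigma) = 13·19 - (4)² = 231.
  Sigma^{-1} = (1/det) · [[d, -b], [-b, a]] = [[0.0823, -0.0173],
 [-0.0173, 0.0563]].

Step 3 — form the quadratic (x - mu)^T · Sigma^{-1} · (x - mu):
  Sigma^{-1} · (x - mu) = (-0.0346, 0.1126).
  (x - mu)^T · [Sigma^{-1} · (x - mu)] = (0)·(-0.0346) + (2)·(0.1126) = 0.2251.

Step 4 — take square root: d = √(0.2251) ≈ 0.4745.

d(x, mu) = √(0.2251) ≈ 0.4745


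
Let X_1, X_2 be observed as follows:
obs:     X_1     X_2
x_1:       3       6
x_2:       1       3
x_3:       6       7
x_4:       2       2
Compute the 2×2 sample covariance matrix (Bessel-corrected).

Step 1 — column means:
  mean(X_1) = (3 + 1 + 6 + 2) / 4 = 12/4 = 3
  mean(X_2) = (6 + 3 + 7 + 2) / 4 = 18/4 = 4.5

Step 2 — sample covariance S[i,j] = (1/(n-1)) · Σ_k (x_{k,i} - mean_i) · (x_{k,j} - mean_j), with n-1 = 3.
  S[X_1,X_1] = ((0)·(0) + (-2)·(-2) + (3)·(3) + (-1)·(-1)) / 3 = 14/3 = 4.6667
  S[X_1,X_2] = ((0)·(1.5) + (-2)·(-1.5) + (3)·(2.5) + (-1)·(-2.5)) / 3 = 13/3 = 4.3333
  S[X_2,X_2] = ((1.5)·(1.5) + (-1.5)·(-1.5) + (2.5)·(2.5) + (-2.5)·(-2.5)) / 3 = 17/3 = 5.6667

S is symmetric (S[j,i] = S[i,j]). Assembling:

S = [[4.6667, 4.3333],
 [4.3333, 5.6667]]


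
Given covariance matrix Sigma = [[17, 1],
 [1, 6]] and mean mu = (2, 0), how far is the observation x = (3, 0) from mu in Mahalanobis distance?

Step 1 — centre the observation: (x - mu) = (1, 0).

Step 2 — invert Sigma. det(Sigma) = 17·6 - (1)² = 101.
  Sigma^{-1} = (1/det) · [[d, -b], [-b, a]] = [[0.0594, -0.0099],
 [-0.0099, 0.1683]].

Step 3 — form the quadratic (x - mu)^T · Sigma^{-1} · (x - mu):
  Sigma^{-1} · (x - mu) = (0.0594, -0.0099).
  (x - mu)^T · [Sigma^{-1} · (x - mu)] = (1)·(0.0594) + (0)·(-0.0099) = 0.0594.

Step 4 — take square root: d = √(0.0594) ≈ 0.2437.

d(x, mu) = √(0.0594) ≈ 0.2437


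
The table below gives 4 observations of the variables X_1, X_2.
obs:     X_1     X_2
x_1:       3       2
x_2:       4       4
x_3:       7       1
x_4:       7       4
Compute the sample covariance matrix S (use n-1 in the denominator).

Step 1 — column means:
  mean(X_1) = (3 + 4 + 7 + 7) / 4 = 21/4 = 5.25
  mean(X_2) = (2 + 4 + 1 + 4) / 4 = 11/4 = 2.75

Step 2 — sample covariance S[i,j] = (1/(n-1)) · Σ_k (x_{k,i} - mean_i) · (x_{k,j} - mean_j), with n-1 = 3.
  S[X_1,X_1] = ((-2.25)·(-2.25) + (-1.25)·(-1.25) + (1.75)·(1.75) + (1.75)·(1.75)) / 3 = 12.75/3 = 4.25
  S[X_1,X_2] = ((-2.25)·(-0.75) + (-1.25)·(1.25) + (1.75)·(-1.75) + (1.75)·(1.25)) / 3 = -0.75/3 = -0.25
  S[X_2,X_2] = ((-0.75)·(-0.75) + (1.25)·(1.25) + (-1.75)·(-1.75) + (1.25)·(1.25)) / 3 = 6.75/3 = 2.25

S is symmetric (S[j,i] = S[i,j]). Assembling:

S = [[4.25, -0.25],
 [-0.25, 2.25]]


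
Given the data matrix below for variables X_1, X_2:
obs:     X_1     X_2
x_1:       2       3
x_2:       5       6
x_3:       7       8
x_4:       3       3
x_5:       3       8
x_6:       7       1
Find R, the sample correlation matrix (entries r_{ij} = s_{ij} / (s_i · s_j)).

Step 1 — column means:
  mean(X_1) = (2 + 5 + 7 + 3 + 3 + 7) / 6 = 27/6 = 4.5
  mean(X_2) = (3 + 6 + 8 + 3 + 8 + 1) / 6 = 29/6 = 4.8333

Step 2 — sample variances and covariances s[i,j] = (1/(n-1)) · Σ_k (x_{k,i} - mean_i) · (x_{k,j} - mean_j), with n-1 = 5:
  s[X_1,X_1] = ((-2.5)·(-2.5) + (0.5)·(0.5) + (2.5)·(2.5) + (-1.5)·(-1.5) + (-1.5)·(-1.5) + (2.5)·(2.5)) / 5 = 23.5/5 = 4.7
  s[X_1,X_2] = ((-2.5)·(-1.8333) + (0.5)·(1.1667) + (2.5)·(3.1667) + (-1.5)·(-1.8333) + (-1.5)·(3.1667) + (2.5)·(-3.8333)) / 5 = 1.5/5 = 0.3
  s[X_2,X_2] = ((-1.8333)·(-1.8333) + (1.1667)·(1.1667) + (3.1667)·(3.1667) + (-1.8333)·(-1.8333) + (3.1667)·(3.1667) + (-3.8333)·(-3.8333)) / 5 = 42.8333/5 = 8.5667
  Sample standard deviations s_i = √(s[i,i]):
  s(X_1) = √(4.7) = 2.1679
  s(X_2) = √(8.5667) = 2.9269

Step 3 — r_{ij} = s_{ij} / (s_i · s_j):
  r[X_1,X_1] = 1 (diagonal).
  r[X_1,X_2] = 0.3 / (2.1679 · 2.9269) = 0.3 / 6.3453 = 0.0473
  r[X_2,X_2] = 1 (diagonal).

R is symmetric with unit diagonal. Assembling:

R = [[1, 0.0473],
 [0.0473, 1]]


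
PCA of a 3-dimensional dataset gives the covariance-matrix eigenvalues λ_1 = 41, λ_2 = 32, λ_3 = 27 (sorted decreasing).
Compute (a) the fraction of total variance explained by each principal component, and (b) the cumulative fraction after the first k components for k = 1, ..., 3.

Step 1 — total variance = trace(Sigma) = Σ λ_i = 41 + 32 + 27 = 100.

Step 2 — fraction explained by component i = λ_i / Σ λ:
  PC1: 41/100 = 0.41
  PC2: 32/100 = 0.32
  PC3: 27/100 = 0.27

Step 3 — cumulative fraction after k components = (λ_1 + ... + λ_k) / Σ λ:
  k = 1: 41/100 = 0.41
  k = 2: (41 + 32)/100 = 73/100 = 0.73
  k = 3: (41 + 32 + 27)/100 = 100/100 = 1

Summary (fraction, with percent):

explained: PC1 0.41 (41%), PC2 0.32 (32%), PC3 0.27 (27%);  cumulative: 0.41, 0.73, 1


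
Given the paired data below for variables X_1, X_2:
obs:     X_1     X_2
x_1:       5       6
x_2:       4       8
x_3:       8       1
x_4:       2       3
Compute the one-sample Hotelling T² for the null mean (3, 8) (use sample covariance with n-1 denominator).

Step 1 — sample mean vector:
  mean(X_1) = (5 + 4 + 8 + 2) / 4 = 19/4 = 4.75
  mean(X_2) = (6 + 8 + 1 + 3) / 4 = 18/4 = 4.5
  x̄ = (4.75, 4.5),  deviation x̄ - mu_0 = (4.75, 4.5) - (3, 8) = (1.75, -3.5).

Step 2 — sample covariance matrix, S[i,j] = (1/(n-1)) · Σ_k (x_{k,i} - mean_i) · (x_{k,j} - mean_j), divisor n-1 = 3:
  S[X_1,X_1] = ((0.25)·(0.25) + (-0.75)·(-0.75) + (3.25)·(3.25) + (-2.75)·(-2.75)) / 3 = 18.75/3 = 6.25
  S[X_1,X_2] = ((0.25)·(1.5) + (-0.75)·(3.5) + (3.25)·(-3.5) + (-2.75)·(-1.5)) / 3 = -9.5/3 = -3.1667
  S[X_2,X_2] = ((1.5)·(1.5) + (3.5)·(3.5) + (-3.5)·(-3.5) + (-1.5)·(-1.5)) / 3 = 29/3 = 9.6667
  S = [[6.25, -3.1667],
 [-3.1667, 9.6667]].

Step 3 — invert S. det(S) = 6.25·9.6667 - (-3.1667)² = 50.3889.
  S^{-1} = (1/det) · [[d, -b], [-b, a]] = [[0.1918, 0.0628],
 [0.0628, 0.124]].

Step 4 — quadratic form (x̄ - mu_0)^T · S^{-1} · (x̄ - mu_0):
  S^{-1} · (x̄ - mu_0) = (0.1158, -0.3241),
  (x̄ - mu_0)^T · [...] = (1.75)·(0.1158) + (-3.5)·(-0.3241) = 1.3371.

Step 5 — scale by n: T² = 4 · 1.3371 = 5.3484.

T² ≈ 5.3484


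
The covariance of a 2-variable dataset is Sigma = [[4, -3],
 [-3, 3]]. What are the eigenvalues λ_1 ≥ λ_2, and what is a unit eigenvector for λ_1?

Step 1 — characteristic polynomial of 2×2 Sigma:
  det(Sigma - λI) = λ² - trace · λ + det = 0.
  trace = 4 + 3 = 7, det = 4·3 - (-3)² = 3.
Step 2 — discriminant:
  Δ = trace² - 4·det = 49 - 12 = 37.
Step 3 — eigenvalues:
  λ = (trace ± √Δ)/2 = (7 ± 6.0828)/2,
  λ_1 = 6.5414,  λ_2 = 0.4586.

Step 4 — unit eigenvector for λ_1: solve (Sigma - λ_1 I)v = 0. First row:
  (4 - 6.5414)·v_x + (-3)·v_y = 0, i.e. (-2.5414)·v_x + (-3)·v_y = 0,
  so v ∝ (b, λ_1 - a) = (-3, 2.5414); multiply by -1 so the first entry is positive: u = (3, -2.5414).
  ||u|| = √((3)² + (-2.5414)²) = √(15.4586) ≈ 3.9317,
  v_1 = u/||u|| ≈ (0.763, -0.6464) (||v_1|| = 1).

λ_1 = 6.5414,  λ_2 = 0.4586;  v_1 ≈ (0.763, -0.6464)


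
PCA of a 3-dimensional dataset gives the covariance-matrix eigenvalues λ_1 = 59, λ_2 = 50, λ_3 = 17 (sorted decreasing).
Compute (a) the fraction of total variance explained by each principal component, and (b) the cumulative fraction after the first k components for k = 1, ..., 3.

Step 1 — total variance = trace(Sigma) = Σ λ_i = 59 + 50 + 17 = 126.

Step 2 — fraction explained by component i = λ_i / Σ λ:
  PC1: 59/126 = 0.4683
  PC2: 50/126 = 0.3968
  PC3: 17/126 = 0.1349

Step 3 — cumulative fraction after k components = (λ_1 + ... + λ_k) / Σ λ:
  k = 1: 59/126 = 0.4683
  k = 2: (59 + 50)/126 = 109/126 = 0.8651
  k = 3: (59 + 50 + 17)/126 = 126/126 = 1

Summary (fraction, with percent):

explained: PC1 0.4683 (46.83%), PC2 0.3968 (39.68%), PC3 0.1349 (13.49%);  cumulative: 0.4683, 0.8651, 1


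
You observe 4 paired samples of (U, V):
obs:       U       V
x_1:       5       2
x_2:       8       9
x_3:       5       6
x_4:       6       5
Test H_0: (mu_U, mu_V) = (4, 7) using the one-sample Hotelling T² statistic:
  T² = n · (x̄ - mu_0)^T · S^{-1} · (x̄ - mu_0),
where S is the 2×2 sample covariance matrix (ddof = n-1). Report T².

Step 1 — sample mean vector:
  mean(U) = (5 + 8 + 5 + 6) / 4 = 24/4 = 6
  mean(V) = (2 + 9 + 6 + 5) / 4 = 22/4 = 5.5
  x̄ = (6, 5.5),  deviation x̄ - mu_0 = (6, 5.5) - (4, 7) = (2, -1.5).

Step 2 — sample covariance matrix, S[i,j] = (1/(n-1)) · Σ_k (x_{k,i} - mean_i) · (x_{k,j} - mean_j), divisor n-1 = 3:
  S[U,U] = ((-1)·(-1) + (2)·(2) + (-1)·(-1) + (0)·(0)) / 3 = 6/3 = 2
  S[U,V] = ((-1)·(-3.5) + (2)·(3.5) + (-1)·(0.5) + (0)·(-0.5)) / 3 = 10/3 = 3.3333
  S[V,V] = ((-3.5)·(-3.5) + (3.5)·(3.5) + (0.5)·(0.5) + (-0.5)·(-0.5)) / 3 = 25/3 = 8.3333
  S = [[2, 3.3333],
 [3.3333, 8.3333]].

Step 3 — invert S. det(S) = 2·8.3333 - (3.3333)² = 5.5556.
  S^{-1} = (1/det) · [[d, -b], [-b, a]] = [[1.5, -0.6],
 [-0.6, 0.36]].

Step 4 — quadratic form (x̄ - mu_0)^T · S^{-1} · (x̄ - mu_0):
  S^{-1} · (x̄ - mu_0) = (3.9, -1.74),
  (x̄ - mu_0)^T · [...] = (2)·(3.9) + (-1.5)·(-1.74) = 10.41.

Step 5 — scale by n: T² = 4 · 10.41 = 41.64.

T² ≈ 41.64


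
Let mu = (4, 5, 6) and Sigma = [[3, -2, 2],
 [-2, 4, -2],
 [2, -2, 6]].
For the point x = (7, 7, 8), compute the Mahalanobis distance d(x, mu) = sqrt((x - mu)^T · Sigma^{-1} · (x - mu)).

Step 1 — centre the observation: (x - mu) = (3, 2, 2).

Step 2 — invert Sigma (cofactor / det for 3×3, or solve directly):
  Sigma^{-1} = [[0.5556, 0.2222, -0.1111],
 [0.2222, 0.3889, 0.0556],
 [-0.1111, 0.0556, 0.2222]].

Step 3 — form the quadratic (x - mu)^T · Sigma^{-1} · (x - mu):
  Sigma^{-1} · (x - mu) = (1.8889, 1.5556, 0.2222).
  (x - mu)^T · [Sigma^{-1} · (x - mu)] = (3)·(1.8889) + (2)·(1.5556) + (2)·(0.2222) = 9.2222.

Step 4 — take square root: d = √(9.2222) ≈ 3.0368.

d(x, mu) = √(9.2222) ≈ 3.0368


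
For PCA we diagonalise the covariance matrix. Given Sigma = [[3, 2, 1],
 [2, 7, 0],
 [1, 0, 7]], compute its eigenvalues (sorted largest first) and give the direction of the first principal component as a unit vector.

Step 1 — characteristic polynomial p(λ) = det(λI - Sigma) = λ³ - tr·λ² + c_1·λ - det, where tr = trace, c_1 = sum of the principal 2×2 minors, det = det(Sigma):
  tr = 3 + 7 + 7 = 17,
  c_1 = (3·7 - (2)²) + (3·7 - (1)²) + (7·7 - (0)²) = 17 + 20 + 49 = 86,
  det = 3·(7·7 - (0)²) - (2)·((2)·7 - (0)·(1)) + (1)·((2)·(0) - 7·(1)) = 3·(49) - (2)·(14) + (1)·(-7) = 112.
  So p(λ) = λ³ - 17λ² + 86λ - 112.
Step 2 — look for an integer root (rational root theorem: any rational root is an integer divisor of 112). Testing λ = 2:
  p(2) = 8 - 68 + 172 - 112 = 0  ✓
  Dividing out (λ - 2): p(λ) = (λ - 2)(λ² - 15λ + 56).
Step 3 — remaining eigenvalues from the quadratic λ² - 15λ + 56 = 0:
  Δ = 15² - 4·56 = 225 - 224 = 1,  λ = (15 ± √1)/2 = (15 ± 1)/2 = 8 or 7.
  Sorted: λ_1 = 8,  λ_2 = 7,  λ_3 = 2  (check: sum = 17 = tr ✓).

Step 4 — unit eigenvector for λ_1 = 8: v spans the null space of (Sigma - λ_1 I), whose rows are
  r_1 = (-5, 2, 1),  r_2 = (2, -1, 0),  r_3 = (1, 0, -1).
  v is orthogonal to every row, so take v ∝ r_1 × r_2 = ((2)·(0) - (1)·(-1), (1)·(2) - (-5)·(0), (-5)·(-1) - (2)·(2)) = (1, 2, 1).
  Let u = (1, 2, 1).
  ||u|| = √((1)² + (2)² + (1)²) = √(6) ≈ 2.4495,  v_1 = u/||u|| ≈ (0.4082, 0.8165, 0.4082) (||v_1|| = 1).

λ_1 = 8,  λ_2 = 7,  λ_3 = 2;  v_1 ≈ (0.4082, 0.8165, 0.4082)


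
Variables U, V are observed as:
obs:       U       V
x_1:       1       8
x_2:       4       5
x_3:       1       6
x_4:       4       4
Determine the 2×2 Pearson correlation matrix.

Step 1 — column means:
  mean(U) = (1 + 4 + 1 + 4) / 4 = 10/4 = 2.5
  mean(V) = (8 + 5 + 6 + 4) / 4 = 23/4 = 5.75

Step 2 — sample variances and covariances s[i,j] = (1/(n-1)) · Σ_k (x_{k,i} - mean_i) · (x_{k,j} - mean_j), with n-1 = 3:
  s[U,U] = ((-1.5)·(-1.5) + (1.5)·(1.5) + (-1.5)·(-1.5) + (1.5)·(1.5)) / 3 = 9/3 = 3
  s[U,V] = ((-1.5)·(2.25) + (1.5)·(-0.75) + (-1.5)·(0.25) + (1.5)·(-1.75)) / 3 = -7.5/3 = -2.5
  s[V,V] = ((2.25)·(2.25) + (-0.75)·(-0.75) + (0.25)·(0.25) + (-1.75)·(-1.75)) / 3 = 8.75/3 = 2.9167
  Sample standard deviations s_i = √(s[i,i]):
  s(U) = √(3) = 1.7321
  s(V) = √(2.9167) = 1.7078

Step 3 — r_{ij} = s_{ij} / (s_i · s_j):
  r[U,U] = 1 (diagonal).
  r[U,V] = -2.5 / (1.7321 · 1.7078) = -2.5 / 2.958 = -0.8452
  r[V,V] = 1 (diagonal).

R is symmetric with unit diagonal. Assembling:

R = [[1, -0.8452],
 [-0.8452, 1]]


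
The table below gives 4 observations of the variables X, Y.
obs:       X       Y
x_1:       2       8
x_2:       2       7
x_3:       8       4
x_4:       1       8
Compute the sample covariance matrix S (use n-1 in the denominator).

Step 1 — column means:
  mean(X) = (2 + 2 + 8 + 1) / 4 = 13/4 = 3.25
  mean(Y) = (8 + 7 + 4 + 8) / 4 = 27/4 = 6.75

Step 2 — sample covariance S[i,j] = (1/(n-1)) · Σ_k (x_{k,i} - mean_i) · (x_{k,j} - mean_j), with n-1 = 3.
  S[X,X] = ((-1.25)·(-1.25) + (-1.25)·(-1.25) + (4.75)·(4.75) + (-2.25)·(-2.25)) / 3 = 30.75/3 = 10.25
  S[X,Y] = ((-1.25)·(1.25) + (-1.25)·(0.25) + (4.75)·(-2.75) + (-2.25)·(1.25)) / 3 = -17.75/3 = -5.9167
  S[Y,Y] = ((1.25)·(1.25) + (0.25)·(0.25) + (-2.75)·(-2.75) + (1.25)·(1.25)) / 3 = 10.75/3 = 3.5833

S is symmetric (S[j,i] = S[i,j]). Assembling:

S = [[10.25, -5.9167],
 [-5.9167, 3.5833]]


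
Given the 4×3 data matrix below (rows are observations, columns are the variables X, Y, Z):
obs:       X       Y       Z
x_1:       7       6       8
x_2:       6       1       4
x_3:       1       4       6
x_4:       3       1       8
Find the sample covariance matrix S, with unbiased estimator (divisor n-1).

Step 1 — column means:
  mean(X) = (7 + 6 + 1 + 3) / 4 = 17/4 = 4.25
  mean(Y) = (6 + 1 + 4 + 1) / 4 = 12/4 = 3
  mean(Z) = (8 + 4 + 6 + 8) / 4 = 26/4 = 6.5

Step 2 — sample covariance S[i,j] = (1/(n-1)) · Σ_k (x_{k,i} - mean_i) · (x_{k,j} - mean_j), with n-1 = 3.
  S[X,X] = ((2.75)·(2.75) + (1.75)·(1.75) + (-3.25)·(-3.25) + (-1.25)·(-1.25)) / 3 = 22.75/3 = 7.5833
  S[X,Y] = ((2.75)·(3) + (1.75)·(-2) + (-3.25)·(1) + (-1.25)·(-2)) / 3 = 4/3 = 1.3333
  S[X,Z] = ((2.75)·(1.5) + (1.75)·(-2.5) + (-3.25)·(-0.5) + (-1.25)·(1.5)) / 3 = -0.5/3 = -0.1667
  S[Y,Y] = ((3)·(3) + (-2)·(-2) + (1)·(1) + (-2)·(-2)) / 3 = 18/3 = 6
  S[Y,Z] = ((3)·(1.5) + (-2)·(-2.5) + (1)·(-0.5) + (-2)·(1.5)) / 3 = 6/3 = 2
  S[Z,Z] = ((1.5)·(1.5) + (-2.5)·(-2.5) + (-0.5)·(-0.5) + (1.5)·(1.5)) / 3 = 11/3 = 3.6667

S is symmetric (S[j,i] = S[i,j]). Assembling:

S = [[7.5833, 1.3333, -0.1667],
 [1.3333, 6, 2],
 [-0.1667, 2, 3.6667]]


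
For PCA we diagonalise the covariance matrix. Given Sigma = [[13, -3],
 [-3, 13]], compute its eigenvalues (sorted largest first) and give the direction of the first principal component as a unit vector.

Step 1 — characteristic polynomial of 2×2 Sigma:
  det(Sigma - λI) = λ² - trace · λ + det = 0.
  trace = 13 + 13 = 26, det = 13·13 - (-3)² = 160.
Step 2 — discriminant:
  Δ = trace² - 4·det = 676 - 640 = 36.
Step 3 — eigenvalues:
  λ = (trace ± √Δ)/2 = (26 ± 6)/2,
  λ_1 = 16,  λ_2 = 10.

Step 4 — unit eigenvector for λ_1: solve (Sigma - λ_1 I)v = 0. First row:
  (13 - 16)·v_x + (-3)·v_y = 0, i.e. (-3)·v_x + (-3)·v_y = 0,
  so v ∝ (b, λ_1 - a) = (-3, 3); multiply by -1 so the first entry is positive: u = (3, -3).
  ||u|| = √((3)² + (-3)²) = √(18) ≈ 4.2426,
  v_1 = u/||u|| ≈ (0.7071, -0.7071) (||v_1|| = 1).

λ_1 = 16,  λ_2 = 10;  v_1 ≈ (0.7071, -0.7071)


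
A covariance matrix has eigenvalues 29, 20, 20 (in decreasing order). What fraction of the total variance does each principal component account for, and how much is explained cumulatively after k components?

Step 1 — total variance = trace(Sigma) = Σ λ_i = 29 + 20 + 20 = 69.

Step 2 — fraction explained by component i = λ_i / Σ λ:
  PC1: 29/69 = 0.4203
  PC2: 20/69 = 0.2899
  PC3: 20/69 = 0.2899

Step 3 — cumulative fraction after k components = (λ_1 + ... + λ_k) / Σ λ:
  k = 1: 29/69 = 0.4203
  k = 2: (29 + 20)/69 = 49/69 = 0.7101
  k = 3: (29 + 20 + 20)/69 = 69/69 = 1

Summary (fraction, with percent):

explained: PC1 0.4203 (42.03%), PC2 0.2899 (28.99%), PC3 0.2899 (28.99%);  cumulative: 0.4203, 0.7101, 1


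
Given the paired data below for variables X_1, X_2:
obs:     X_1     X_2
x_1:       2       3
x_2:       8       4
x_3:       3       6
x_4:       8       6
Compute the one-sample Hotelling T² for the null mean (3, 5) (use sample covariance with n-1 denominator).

Step 1 — sample mean vector:
  mean(X_1) = (2 + 8 + 3 + 8) / 4 = 21/4 = 5.25
  mean(X_2) = (3 + 4 + 6 + 6) / 4 = 19/4 = 4.75
  x̄ = (5.25, 4.75),  deviation x̄ - mu_0 = (5.25, 4.75) - (3, 5) = (2.25, -0.25).

Step 2 — sample covariance matrix, S[i,j] = (1/(n-1)) · Σ_k (x_{k,i} - mean_i) · (x_{k,j} - mean_j), divisor n-1 = 3:
  S[X_1,X_1] = ((-3.25)·(-3.25) + (2.75)·(2.75) + (-2.25)·(-2.25) + (2.75)·(2.75)) / 3 = 30.75/3 = 10.25
  S[X_1,X_2] = ((-3.25)·(-1.75) + (2.75)·(-0.75) + (-2.25)·(1.25) + (2.75)·(1.25)) / 3 = 4.25/3 = 1.4167
  S[X_2,X_2] = ((-1.75)·(-1.75) + (-0.75)·(-0.75) + (1.25)·(1.25) + (1.25)·(1.25)) / 3 = 6.75/3 = 2.25
  S = [[10.25, 1.4167],
 [1.4167, 2.25]].

Step 3 — invert S. det(S) = 10.25·2.25 - (1.4167)² = 21.0556.
  S^{-1} = (1/det) · [[d, -b], [-b, a]] = [[0.1069, -0.0673],
 [-0.0673, 0.4868]].

Step 4 — quadratic form (x̄ - mu_0)^T · S^{-1} · (x̄ - mu_0):
  S^{-1} · (x̄ - mu_0) = (0.2573, -0.2731),
  (x̄ - mu_0)^T · [...] = (2.25)·(0.2573) + (-0.25)·(-0.2731) = 0.6471.

Step 5 — scale by n: T² = 4 · 0.6471 = 2.5884.

T² ≈ 2.5884


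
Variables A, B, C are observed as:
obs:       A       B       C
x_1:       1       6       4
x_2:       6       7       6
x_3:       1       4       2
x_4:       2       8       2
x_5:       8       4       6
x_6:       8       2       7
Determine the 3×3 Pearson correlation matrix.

Step 1 — column means:
  mean(A) = (1 + 6 + 1 + 2 + 8 + 8) / 6 = 26/6 = 4.3333
  mean(B) = (6 + 7 + 4 + 8 + 4 + 2) / 6 = 31/6 = 5.1667
  mean(C) = (4 + 6 + 2 + 2 + 6 + 7) / 6 = 27/6 = 4.5

Step 2 — sample variances and covariances s[i,j] = (1/(n-1)) · Σ_k (x_{k,i} - mean_i) · (x_{k,j} - mean_j), with n-1 = 5:
  s[A,A] = ((-3.3333)·(-3.3333) + (1.6667)·(1.6667) + (-3.3333)·(-3.3333) + (-2.3333)·(-2.3333) + (3.6667)·(3.6667) + (3.6667)·(3.6667)) / 5 = 57.3333/5 = 11.4667
  s[A,B] = ((-3.3333)·(0.8333) + (1.6667)·(1.8333) + (-3.3333)·(-1.1667) + (-2.3333)·(2.8333) + (3.6667)·(-1.1667) + (3.6667)·(-3.1667)) / 5 = -18.3333/5 = -3.6667
  s[A,C] = ((-3.3333)·(-0.5) + (1.6667)·(1.5) + (-3.3333)·(-2.5) + (-2.3333)·(-2.5) + (3.6667)·(1.5) + (3.6667)·(2.5)) / 5 = 33/5 = 6.6
  s[B,B] = ((0.8333)·(0.8333) + (1.8333)·(1.8333) + (-1.1667)·(-1.1667) + (2.8333)·(2.8333) + (-1.1667)·(-1.1667) + (-3.1667)·(-3.1667)) / 5 = 24.8333/5 = 4.9667
  s[B,C] = ((0.8333)·(-0.5) + (1.8333)·(1.5) + (-1.1667)·(-2.5) + (2.8333)·(-2.5) + (-1.1667)·(1.5) + (-3.1667)·(2.5)) / 5 = -11.5/5 = -2.3
  s[C,C] = ((-0.5)·(-0.5) + (1.5)·(1.5) + (-2.5)·(-2.5) + (-2.5)·(-2.5) + (1.5)·(1.5) + (2.5)·(2.5)) / 5 = 23.5/5 = 4.7
  Sample standard deviations s_i = √(s[i,i]):
  s(A) = √(11.4667) = 3.3862
  s(B) = √(4.9667) = 2.2286
  s(C) = √(4.7) = 2.1679

Step 3 — r_{ij} = s_{ij} / (s_i · s_j):
  r[A,A] = 1 (diagonal).
  r[A,B] = -3.6667 / (3.3862 · 2.2286) = -3.6667 / 7.5466 = -0.4859
  r[A,C] = 6.6 / (3.3862 · 2.1679) = 6.6 / 7.3412 = 0.899
  r[B,B] = 1 (diagonal).
  r[B,C] = -2.3 / (2.2286 · 2.1679) = -2.3 / 4.8315 = -0.476
  r[C,C] = 1 (diagonal).

R is symmetric with unit diagonal. Assembling:

R = [[1, -0.4859, 0.899],
 [-0.4859, 1, -0.476],
 [0.899, -0.476, 1]]


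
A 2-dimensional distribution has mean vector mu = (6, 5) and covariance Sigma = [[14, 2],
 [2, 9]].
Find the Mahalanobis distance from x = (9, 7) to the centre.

Step 1 — centre the observation: (x - mu) = (3, 2).

Step 2 — invert Sigma. det(Sigma) = 14·9 - (2)² = 122.
  Sigma^{-1} = (1/det) · [[d, -b], [-b, a]] = [[0.0738, -0.0164],
 [-0.0164, 0.1148]].

Step 3 — form the quadratic (x - mu)^T · Sigma^{-1} · (x - mu):
  Sigma^{-1} · (x - mu) = (0.1885, 0.1803).
  (x - mu)^T · [Sigma^{-1} · (x - mu)] = (3)·(0.1885) + (2)·(0.1803) = 0.9262.

Step 4 — take square root: d = √(0.9262) ≈ 0.9624.

d(x, mu) = √(0.9262) ≈ 0.9624


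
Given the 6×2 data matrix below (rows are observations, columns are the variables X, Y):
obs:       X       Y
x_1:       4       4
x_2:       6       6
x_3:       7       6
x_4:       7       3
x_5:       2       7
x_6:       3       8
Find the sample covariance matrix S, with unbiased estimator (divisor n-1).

Step 1 — column means:
  mean(X) = (4 + 6 + 7 + 7 + 2 + 3) / 6 = 29/6 = 4.8333
  mean(Y) = (4 + 6 + 6 + 3 + 7 + 8) / 6 = 34/6 = 5.6667

Step 2 — sample covariance S[i,j] = (1/(n-1)) · Σ_k (x_{k,i} - mean_i) · (x_{k,j} - mean_j), with n-1 = 5.
  S[X,X] = ((-0.8333)·(-0.8333) + (1.1667)·(1.1667) + (2.1667)·(2.1667) + (2.1667)·(2.1667) + (-2.8333)·(-2.8333) + (-1.8333)·(-1.8333)) / 5 = 22.8333/5 = 4.5667
  S[X,Y] = ((-0.8333)·(-1.6667) + (1.1667)·(0.3333) + (2.1667)·(0.3333) + (2.1667)·(-2.6667) + (-2.8333)·(1.3333) + (-1.8333)·(2.3333)) / 5 = -11.3333/5 = -2.2667
  S[Y,Y] = ((-1.6667)·(-1.6667) + (0.3333)·(0.3333) + (0.3333)·(0.3333) + (-2.6667)·(-2.6667) + (1.3333)·(1.3333) + (2.3333)·(2.3333)) / 5 = 17.3333/5 = 3.4667

S is symmetric (S[j,i] = S[i,j]). Assembling:

S = [[4.5667, -2.2667],
 [-2.2667, 3.4667]]


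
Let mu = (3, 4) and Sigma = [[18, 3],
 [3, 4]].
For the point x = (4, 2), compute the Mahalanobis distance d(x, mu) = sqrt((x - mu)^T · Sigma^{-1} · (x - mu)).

Step 1 — centre the observation: (x - mu) = (1, -2).

Step 2 — invert Sigma. det(Sigma) = 18·4 - (3)² = 63.
  Sigma^{-1} = (1/det) · [[d, -b], [-b, a]] = [[0.0635, -0.0476],
 [-0.0476, 0.2857]].

Step 3 — form the quadratic (x - mu)^T · Sigma^{-1} · (x - mu):
  Sigma^{-1} · (x - mu) = (0.1587, -0.619).
  (x - mu)^T · [Sigma^{-1} · (x - mu)] = (1)·(0.1587) + (-2)·(-0.619) = 1.3968.

Step 4 — take square root: d = √(1.3968) ≈ 1.1819.

d(x, mu) = √(1.3968) ≈ 1.1819


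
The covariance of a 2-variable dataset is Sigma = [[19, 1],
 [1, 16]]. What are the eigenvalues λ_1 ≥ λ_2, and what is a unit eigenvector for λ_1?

Step 1 — characteristic polynomial of 2×2 Sigma:
  det(Sigma - λI) = λ² - trace · λ + det = 0.
  trace = 19 + 16 = 35, det = 19·16 - (1)² = 303.
Step 2 — discriminant:
  Δ = trace² - 4·det = 1225 - 1212 = 13.
Step 3 — eigenvalues:
  λ = (trace ± √Δ)/2 = (35 ± 3.6056)/2,
  λ_1 = 19.3028,  λ_2 = 15.6972.

Step 4 — unit eigenvector for λ_1: solve (Sigma - λ_1 I)v = 0. First row:
  (19 - 19.3028)·v_x + (1)·v_y = 0, i.e. (-0.3028)·v_x + (1)·v_y = 0,
  so v ∝ (b, λ_1 - a) = (1, 0.3028) = u.
  ||u|| = √((1)² + (0.3028)²) = √(1.0917) ≈ 1.0448,
  v_1 = u/||u|| ≈ (0.9571, 0.2898) (||v_1|| = 1).

λ_1 = 19.3028,  λ_2 = 15.6972;  v_1 ≈ (0.9571, 0.2898)


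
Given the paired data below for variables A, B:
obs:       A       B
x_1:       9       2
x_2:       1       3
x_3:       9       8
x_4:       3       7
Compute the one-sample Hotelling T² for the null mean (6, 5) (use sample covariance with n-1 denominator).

Step 1 — sample mean vector:
  mean(A) = (9 + 1 + 9 + 3) / 4 = 22/4 = 5.5
  mean(B) = (2 + 3 + 8 + 7) / 4 = 20/4 = 5
  x̄ = (5.5, 5),  deviation x̄ - mu_0 = (5.5, 5) - (6, 5) = (-0.5, 0).

Step 2 — sample covariance matrix, S[i,j] = (1/(n-1)) · Σ_k (x_{k,i} - mean_i) · (x_{k,j} - mean_j), divisor n-1 = 3:
  S[A,A] = ((3.5)·(3.5) + (-4.5)·(-4.5) + (3.5)·(3.5) + (-2.5)·(-2.5)) / 3 = 51/3 = 17
  S[A,B] = ((3.5)·(-3) + (-4.5)·(-2) + (3.5)·(3) + (-2.5)·(2)) / 3 = 4/3 = 1.3333
  S[B,B] = ((-3)·(-3) + (-2)·(-2) + (3)·(3) + (2)·(2)) / 3 = 26/3 = 8.6667
  S = [[17, 1.3333],
 [1.3333, 8.6667]].

Step 3 — invert S. det(S) = 17·8.6667 - (1.3333)² = 145.5556.
  S^{-1} = (1/det) · [[d, -b], [-b, a]] = [[0.0595, -0.0092],
 [-0.0092, 0.1168]].

Step 4 — quadratic form (x̄ - mu_0)^T · S^{-1} · (x̄ - mu_0):
  S^{-1} · (x̄ - mu_0) = (-0.0298, 0.0046),
  (x̄ - mu_0)^T · [...] = (-0.5)·(-0.0298) + (0)·(0.0046) = 0.0149.

Step 5 — scale by n: T² = 4 · 0.0149 = 0.0595.

T² ≈ 0.0595


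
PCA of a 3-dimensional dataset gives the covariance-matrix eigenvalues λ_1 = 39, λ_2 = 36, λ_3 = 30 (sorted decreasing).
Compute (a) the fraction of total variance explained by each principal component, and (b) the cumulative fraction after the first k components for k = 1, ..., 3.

Step 1 — total variance = trace(Sigma) = Σ λ_i = 39 + 36 + 30 = 105.

Step 2 — fraction explained by component i = λ_i / Σ λ:
  PC1: 39/105 = 0.3714
  PC2: 36/105 = 0.3429
  PC3: 30/105 = 0.2857

Step 3 — cumulative fraction after k components = (λ_1 + ... + λ_k) / Σ λ:
  k = 1: 39/105 = 0.3714
  k = 2: (39 + 36)/105 = 75/105 = 0.7143
  k = 3: (39 + 36 + 30)/105 = 105/105 = 1

Summary (fraction, with percent):

explained: PC1 0.3714 (37.14%), PC2 0.3429 (34.29%), PC3 0.2857 (28.57%);  cumulative: 0.3714, 0.7143, 1


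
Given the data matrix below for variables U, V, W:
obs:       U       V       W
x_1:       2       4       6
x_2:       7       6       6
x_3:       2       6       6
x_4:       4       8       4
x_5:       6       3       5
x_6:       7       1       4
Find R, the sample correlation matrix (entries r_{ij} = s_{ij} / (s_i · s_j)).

Step 1 — column means:
  mean(U) = (2 + 7 + 2 + 4 + 6 + 7) / 6 = 28/6 = 4.6667
  mean(V) = (4 + 6 + 6 + 8 + 3 + 1) / 6 = 28/6 = 4.6667
  mean(W) = (6 + 6 + 6 + 4 + 5 + 4) / 6 = 31/6 = 5.1667

Step 2 — sample variances and covariances s[i,j] = (1/(n-1)) · Σ_k (x_{k,i} - mean_i) · (x_{k,j} - mean_j), with n-1 = 5:
  s[U,U] = ((-2.6667)·(-2.6667) + (2.3333)·(2.3333) + (-2.6667)·(-2.6667) + (-0.6667)·(-0.6667) + (1.3333)·(1.3333) + (2.3333)·(2.3333)) / 5 = 27.3333/5 = 5.4667
  s[U,V] = ((-2.6667)·(-0.6667) + (2.3333)·(1.3333) + (-2.6667)·(1.3333) + (-0.6667)·(3.3333) + (1.3333)·(-1.6667) + (2.3333)·(-3.6667)) / 5 = -11.6667/5 = -2.3333
  s[U,W] = ((-2.6667)·(0.8333) + (2.3333)·(0.8333) + (-2.6667)·(0.8333) + (-0.6667)·(-1.1667) + (1.3333)·(-0.1667) + (2.3333)·(-1.1667)) / 5 = -4.6667/5 = -0.9333
  s[V,V] = ((-0.6667)·(-0.6667) + (1.3333)·(1.3333) + (1.3333)·(1.3333) + (3.3333)·(3.3333) + (-1.6667)·(-1.6667) + (-3.6667)·(-3.6667)) / 5 = 31.3333/5 = 6.2667
  s[V,W] = ((-0.6667)·(0.8333) + (1.3333)·(0.8333) + (1.3333)·(0.8333) + (3.3333)·(-1.1667) + (-1.6667)·(-0.1667) + (-3.6667)·(-1.1667)) / 5 = 2.3333/5 = 0.4667
  s[W,W] = ((0.8333)·(0.8333) + (0.8333)·(0.8333) + (0.8333)·(0.8333) + (-1.1667)·(-1.1667) + (-0.1667)·(-0.1667) + (-1.1667)·(-1.1667)) / 5 = 4.8333/5 = 0.9667
  Sample standard deviations s_i = √(s[i,i]):
  s(U) = √(5.4667) = 2.3381
  s(V) = √(6.2667) = 2.5033
  s(W) = √(0.9667) = 0.9832

Step 3 — r_{ij} = s_{ij} / (s_i · s_j):
  r[U,U] = 1 (diagonal).
  r[U,V] = -2.3333 / (2.3381 · 2.5033) = -2.3333 / 5.853 = -0.3987
  r[U,W] = -0.9333 / (2.3381 · 0.9832) = -0.9333 / 2.2988 = -0.406
  r[V,V] = 1 (diagonal).
  r[V,W] = 0.4667 / (2.5033 · 0.9832) = 0.4667 / 2.4613 = 0.1896
  r[W,W] = 1 (diagonal).

R is symmetric with unit diagonal. Assembling:

R = [[1, -0.3987, -0.406],
 [-0.3987, 1, 0.1896],
 [-0.406, 0.1896, 1]]
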